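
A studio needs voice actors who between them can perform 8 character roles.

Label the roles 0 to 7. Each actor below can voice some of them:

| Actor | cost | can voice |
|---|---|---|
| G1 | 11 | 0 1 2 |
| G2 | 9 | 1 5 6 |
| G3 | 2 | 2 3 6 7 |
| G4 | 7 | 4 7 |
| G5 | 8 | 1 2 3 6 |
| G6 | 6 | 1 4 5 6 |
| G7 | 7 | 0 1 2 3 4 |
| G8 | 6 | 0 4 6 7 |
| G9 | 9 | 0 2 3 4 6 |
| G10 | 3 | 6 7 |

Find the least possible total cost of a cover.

14

G3, G6, G8 together cover every role (G3 ∪ G6 ∪ G8 = {0, 1, 2, 3, 4, 5, 6, 7}); total cost 2 + 6 + 6 = 14.
No covering selection has total cost below 14.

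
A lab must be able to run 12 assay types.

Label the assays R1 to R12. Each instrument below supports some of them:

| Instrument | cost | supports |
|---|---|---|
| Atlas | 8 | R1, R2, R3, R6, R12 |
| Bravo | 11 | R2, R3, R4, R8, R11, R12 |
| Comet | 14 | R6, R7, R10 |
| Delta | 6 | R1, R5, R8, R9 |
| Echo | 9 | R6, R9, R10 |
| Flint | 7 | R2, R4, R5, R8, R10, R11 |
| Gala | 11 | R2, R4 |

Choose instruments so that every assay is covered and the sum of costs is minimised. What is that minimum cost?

31

Bravo, Comet, Delta together cover every assay (Bravo ∪ Comet ∪ Delta = {R1, R2, R3, R4, R5, R6, R7, R8, R9, R10, R11, R12}); total cost 11 + 14 + 6 = 31.
The greedy pick Flint, Atlas, Delta, Comet costs 35; no covering selection beats 31.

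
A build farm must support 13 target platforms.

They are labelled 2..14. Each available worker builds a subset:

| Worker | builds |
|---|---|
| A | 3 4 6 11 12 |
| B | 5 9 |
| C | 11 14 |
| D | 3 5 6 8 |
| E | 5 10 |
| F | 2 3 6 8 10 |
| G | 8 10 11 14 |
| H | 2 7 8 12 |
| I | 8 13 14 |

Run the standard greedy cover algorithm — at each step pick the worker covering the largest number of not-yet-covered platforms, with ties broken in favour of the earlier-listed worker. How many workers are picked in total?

Greedy: pick A (covers 5 new) → pick F (covers 3 new) → pick B (covers 2 new) → pick I (covers 2 new) → pick H (covers 1 new). Total picks: 5.

5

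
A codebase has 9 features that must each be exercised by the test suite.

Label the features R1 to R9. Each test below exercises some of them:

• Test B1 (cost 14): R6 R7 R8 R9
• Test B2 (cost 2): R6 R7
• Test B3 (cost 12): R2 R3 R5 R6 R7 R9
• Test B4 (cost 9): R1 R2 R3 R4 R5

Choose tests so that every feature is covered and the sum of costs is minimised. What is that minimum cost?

B1, B4 together cover every feature (B1 ∪ B4 = {R1, R2, R3, R4, R5, R6, R7, R8, R9}); total cost 14 + 9 = 23.
The greedy pick B2, B4, B1 costs 25; no covering selection beats 23.

23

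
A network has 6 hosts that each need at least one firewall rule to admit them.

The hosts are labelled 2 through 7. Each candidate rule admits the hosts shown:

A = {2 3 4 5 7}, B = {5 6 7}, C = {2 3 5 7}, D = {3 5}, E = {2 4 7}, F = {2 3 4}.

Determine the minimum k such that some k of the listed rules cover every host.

2

Take {A, B}. Their union is {2, 3, 4, 5, 6, 7}, which is all 6 hosts.
No single rule has all 6 hosts (the largest, A, has 5), so 2 is optimal.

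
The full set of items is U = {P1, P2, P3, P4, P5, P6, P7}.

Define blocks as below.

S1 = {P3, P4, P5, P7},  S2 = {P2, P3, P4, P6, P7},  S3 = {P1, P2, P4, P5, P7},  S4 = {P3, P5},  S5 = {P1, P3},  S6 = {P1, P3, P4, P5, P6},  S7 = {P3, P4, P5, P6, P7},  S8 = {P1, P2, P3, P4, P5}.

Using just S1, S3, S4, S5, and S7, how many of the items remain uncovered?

0

Union of S1, S3, S4, S5, S7 = {P1, P2, P3, P4, P5, P6, P7} — that's every item, so 0 are uncovered.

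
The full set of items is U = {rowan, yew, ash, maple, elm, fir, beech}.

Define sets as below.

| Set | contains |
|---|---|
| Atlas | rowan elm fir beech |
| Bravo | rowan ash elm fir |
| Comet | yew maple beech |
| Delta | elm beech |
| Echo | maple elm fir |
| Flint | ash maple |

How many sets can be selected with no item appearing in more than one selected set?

2

Delta, Flint are pairwise disjoint (Delta={elm,beech}; Flint={ash,maple}).
Every remaining set overlaps one of these, and no 3 of the listed sets are pairwise disjoint, so 2 is the maximum.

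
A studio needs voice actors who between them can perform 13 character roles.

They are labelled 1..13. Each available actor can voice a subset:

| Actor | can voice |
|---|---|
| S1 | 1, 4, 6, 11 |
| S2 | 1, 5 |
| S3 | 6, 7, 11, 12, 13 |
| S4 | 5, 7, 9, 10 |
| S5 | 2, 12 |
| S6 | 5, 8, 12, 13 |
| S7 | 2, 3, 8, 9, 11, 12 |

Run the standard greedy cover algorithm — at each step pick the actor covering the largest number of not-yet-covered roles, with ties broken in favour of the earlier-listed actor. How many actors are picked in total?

4

Greedy: pick S7 (covers 6 new) → pick S1 (covers 3 new) → pick S4 (covers 3 new) → pick S3 (covers 1 new). Total picks: 4.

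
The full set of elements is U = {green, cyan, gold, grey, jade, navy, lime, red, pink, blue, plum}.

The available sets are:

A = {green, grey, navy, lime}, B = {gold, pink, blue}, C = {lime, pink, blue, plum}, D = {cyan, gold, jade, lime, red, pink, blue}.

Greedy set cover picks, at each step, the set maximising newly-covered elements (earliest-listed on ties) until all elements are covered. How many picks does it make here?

3

Greedy: pick D (covers 7 new) → pick A (covers 3 new) → pick C (covers 1 new). Total picks: 3.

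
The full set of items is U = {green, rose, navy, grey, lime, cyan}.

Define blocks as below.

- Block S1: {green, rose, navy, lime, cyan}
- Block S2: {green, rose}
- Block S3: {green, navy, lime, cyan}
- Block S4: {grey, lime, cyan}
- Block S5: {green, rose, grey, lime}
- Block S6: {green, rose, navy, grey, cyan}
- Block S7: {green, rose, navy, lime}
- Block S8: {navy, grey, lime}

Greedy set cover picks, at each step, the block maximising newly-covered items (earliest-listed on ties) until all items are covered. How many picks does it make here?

Greedy: pick S1 (covers 5 new) → pick S4 (covers 1 new). Total picks: 2.

2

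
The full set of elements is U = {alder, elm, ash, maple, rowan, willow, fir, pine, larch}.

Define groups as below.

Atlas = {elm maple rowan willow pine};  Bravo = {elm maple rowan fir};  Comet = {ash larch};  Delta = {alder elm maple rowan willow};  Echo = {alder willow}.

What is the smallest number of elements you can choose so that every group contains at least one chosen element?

The 3 elements {ash, rowan, willow} hit every group.
The groups Bravo, Comet, Echo are pairwise disjoint, so any hitting set needs a separate element for each — at least 3. Hence 3 is optimal.

3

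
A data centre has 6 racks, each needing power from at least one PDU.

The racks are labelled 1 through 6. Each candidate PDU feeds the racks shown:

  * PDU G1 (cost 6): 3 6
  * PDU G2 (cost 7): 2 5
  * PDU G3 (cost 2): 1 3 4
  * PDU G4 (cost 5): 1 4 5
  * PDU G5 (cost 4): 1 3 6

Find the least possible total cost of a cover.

G2, G3, G5 together cover every rack (G2 ∪ G3 ∪ G5 = {1, 2, 3, 4, 5, 6}); total cost 7 + 2 + 4 = 13.
No covering selection has total cost below 13.

13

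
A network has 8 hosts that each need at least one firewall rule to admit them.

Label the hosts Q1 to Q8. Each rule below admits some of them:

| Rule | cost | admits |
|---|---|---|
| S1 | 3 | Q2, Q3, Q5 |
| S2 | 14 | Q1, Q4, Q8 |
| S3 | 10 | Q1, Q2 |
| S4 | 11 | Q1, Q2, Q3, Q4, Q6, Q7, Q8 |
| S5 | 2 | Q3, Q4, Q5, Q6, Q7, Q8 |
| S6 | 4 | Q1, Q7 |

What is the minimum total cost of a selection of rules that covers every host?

S1, S5, S6 together cover every host (S1 ∪ S5 ∪ S6 = {Q1, Q2, Q3, Q4, Q5, Q6, Q7, Q8}); total cost 3 + 2 + 4 = 9.
No covering selection has total cost below 9.

9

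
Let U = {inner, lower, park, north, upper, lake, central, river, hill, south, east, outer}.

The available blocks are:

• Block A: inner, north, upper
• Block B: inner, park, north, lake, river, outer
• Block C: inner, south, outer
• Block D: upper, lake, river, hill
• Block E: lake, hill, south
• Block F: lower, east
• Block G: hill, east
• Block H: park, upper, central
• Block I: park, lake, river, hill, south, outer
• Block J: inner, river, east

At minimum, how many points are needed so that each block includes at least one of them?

4

T = {park, upper, south, east} meets every block (each contains at least one member of T), and |T| = 4.
No choice of 3 points meets every block, so 4 is the minimum.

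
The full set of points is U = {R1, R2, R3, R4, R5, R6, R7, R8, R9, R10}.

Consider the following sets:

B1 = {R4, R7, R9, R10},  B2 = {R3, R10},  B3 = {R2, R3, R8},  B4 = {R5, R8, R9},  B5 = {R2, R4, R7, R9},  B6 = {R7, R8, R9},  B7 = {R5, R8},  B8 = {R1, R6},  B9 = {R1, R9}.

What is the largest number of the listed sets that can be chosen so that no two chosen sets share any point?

B2, B5, B7, B8 are pairwise disjoint (B2={R3,R10}; B5={R2,R4,R7,R9}; B7={R5,R8}; B8={R1,R6}).
Every remaining set overlaps one of these, and no 5 of the listed sets are pairwise disjoint, so 4 is the maximum.

4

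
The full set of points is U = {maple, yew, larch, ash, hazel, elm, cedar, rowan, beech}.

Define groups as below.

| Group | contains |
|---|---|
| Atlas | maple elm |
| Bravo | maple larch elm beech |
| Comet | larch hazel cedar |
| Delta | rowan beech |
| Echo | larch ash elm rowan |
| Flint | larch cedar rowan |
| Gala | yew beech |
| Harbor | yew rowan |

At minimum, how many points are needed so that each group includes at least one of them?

4

Take H = {maple, yew, larch, beech}. Each listed group contains at least one of these, so H is a hitting set of size 4.
No choice of 3 points meets every group, so 4 is the minimum.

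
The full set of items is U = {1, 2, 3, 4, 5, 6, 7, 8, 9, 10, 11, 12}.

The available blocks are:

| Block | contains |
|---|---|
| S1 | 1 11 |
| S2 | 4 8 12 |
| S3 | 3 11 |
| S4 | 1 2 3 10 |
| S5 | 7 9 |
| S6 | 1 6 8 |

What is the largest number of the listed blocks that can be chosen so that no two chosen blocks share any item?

3

S2, S4, S5 are pairwise disjoint (S2={4,8,12}; S4={1,2,3,10}; S5={7,9}).
Every remaining block overlaps one of these, and no 4 of the listed blocks are pairwise disjoint, so 3 is the maximum.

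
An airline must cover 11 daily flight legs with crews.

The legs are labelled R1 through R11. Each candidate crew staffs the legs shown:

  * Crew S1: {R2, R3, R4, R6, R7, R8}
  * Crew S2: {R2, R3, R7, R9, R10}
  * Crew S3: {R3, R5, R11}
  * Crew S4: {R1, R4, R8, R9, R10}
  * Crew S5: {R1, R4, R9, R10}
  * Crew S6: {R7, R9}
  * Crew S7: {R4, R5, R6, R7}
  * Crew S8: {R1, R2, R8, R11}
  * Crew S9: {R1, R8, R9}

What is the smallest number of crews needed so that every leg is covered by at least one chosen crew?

3

Take {S2, S7, S8}. Their union is {R1, R2, R3, R4, R5, R6, R7, R8, R9, R10, R11}, which is all 11 legs.
No 2 of the 9 crews cover everything (all 36 combinations miss at least one leg), so 3 is optimal.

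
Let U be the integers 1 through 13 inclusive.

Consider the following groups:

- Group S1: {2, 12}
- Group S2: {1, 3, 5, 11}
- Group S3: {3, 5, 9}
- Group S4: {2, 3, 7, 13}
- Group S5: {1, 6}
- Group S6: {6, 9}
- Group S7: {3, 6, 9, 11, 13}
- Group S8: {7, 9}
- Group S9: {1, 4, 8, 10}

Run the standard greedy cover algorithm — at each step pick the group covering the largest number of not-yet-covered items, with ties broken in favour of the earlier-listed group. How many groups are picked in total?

Greedy: pick S7 (covers 5 new) → pick S9 (covers 4 new) → pick S1 (covers 2 new) → pick S2 (covers 1 new) → pick S4 (covers 1 new). Total picks: 5.

5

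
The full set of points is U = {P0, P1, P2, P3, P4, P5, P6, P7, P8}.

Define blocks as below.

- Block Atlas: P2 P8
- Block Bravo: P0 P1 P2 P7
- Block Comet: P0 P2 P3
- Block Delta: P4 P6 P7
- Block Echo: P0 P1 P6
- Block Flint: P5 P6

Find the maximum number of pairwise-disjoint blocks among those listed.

2

Atlas, Delta are pairwise disjoint (Atlas={P2,P8}; Delta={P4,P6,P7}).
Every remaining block overlaps one of these, and no 3 of the listed blocks are pairwise disjoint, so 2 is the maximum.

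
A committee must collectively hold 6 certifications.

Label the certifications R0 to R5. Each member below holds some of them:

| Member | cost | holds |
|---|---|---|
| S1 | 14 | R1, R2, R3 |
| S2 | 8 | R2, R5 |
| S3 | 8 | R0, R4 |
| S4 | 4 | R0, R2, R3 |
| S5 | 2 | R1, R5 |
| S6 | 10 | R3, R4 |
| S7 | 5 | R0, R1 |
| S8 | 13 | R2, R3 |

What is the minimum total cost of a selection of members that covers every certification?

S3, S4, S5 together cover every certification (S3 ∪ S4 ∪ S5 = {R0, R1, R2, R3, R4, R5}); total cost 8 + 4 + 2 = 14.
No covering selection has total cost below 14.

14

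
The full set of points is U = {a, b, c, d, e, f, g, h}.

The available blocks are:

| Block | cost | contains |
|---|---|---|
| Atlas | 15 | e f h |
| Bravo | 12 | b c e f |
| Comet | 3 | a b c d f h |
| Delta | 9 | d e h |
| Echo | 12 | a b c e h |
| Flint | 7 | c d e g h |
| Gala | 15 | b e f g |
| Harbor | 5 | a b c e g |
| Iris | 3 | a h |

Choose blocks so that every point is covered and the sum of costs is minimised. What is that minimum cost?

8

Comet, Harbor together cover every point (Comet ∪ Harbor = {a, b, c, d, e, f, g, h}); total cost 3 + 5 = 8.
No covering selection has total cost below 8.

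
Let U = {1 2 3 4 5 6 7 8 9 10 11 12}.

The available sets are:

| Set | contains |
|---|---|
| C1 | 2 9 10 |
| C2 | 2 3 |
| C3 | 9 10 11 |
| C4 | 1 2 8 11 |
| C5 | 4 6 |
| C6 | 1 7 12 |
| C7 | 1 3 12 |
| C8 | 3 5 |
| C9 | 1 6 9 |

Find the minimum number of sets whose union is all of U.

C3 and C4 and C5 and C6 and C8 together: C3 ∪ C4 ∪ C5 ∪ C6 ∪ C8 = {1, 2, 3, 4, 5, 6, 7, 8, 9, 10, 11, 12} — every point is covered.
Only C4 contains 8, so C4 is forced; the remaining 8 points need at least 4 more sets (each remaining set adds at most 2) — so at least 5 sets are needed, and 5 is optimal.

5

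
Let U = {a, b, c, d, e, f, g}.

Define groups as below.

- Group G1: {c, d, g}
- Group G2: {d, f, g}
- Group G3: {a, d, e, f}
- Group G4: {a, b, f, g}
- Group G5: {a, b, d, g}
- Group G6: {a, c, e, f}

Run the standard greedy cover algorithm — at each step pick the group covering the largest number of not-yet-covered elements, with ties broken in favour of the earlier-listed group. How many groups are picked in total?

3

Greedy: pick G3 (covers 4 new) → pick G1 (covers 2 new) → pick G4 (covers 1 new). Total picks: 3.
(The true minimum cover uses only 2 groups, so greedy is not optimal here.)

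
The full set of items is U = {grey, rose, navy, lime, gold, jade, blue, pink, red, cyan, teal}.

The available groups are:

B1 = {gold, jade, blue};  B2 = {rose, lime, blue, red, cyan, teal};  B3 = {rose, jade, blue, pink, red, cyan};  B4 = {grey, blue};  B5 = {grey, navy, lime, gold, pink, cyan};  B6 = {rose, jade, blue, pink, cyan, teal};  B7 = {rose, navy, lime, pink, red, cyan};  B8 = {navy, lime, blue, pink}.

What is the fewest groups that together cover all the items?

3

Take {B1, B2, B5}. Their union is {grey, rose, navy, lime, gold, jade, blue, pink, red, cyan, teal}, which is all 11 items.
No 2 of the 8 groups cover everything (all 28 combinations miss at least one item), so 3 is optimal.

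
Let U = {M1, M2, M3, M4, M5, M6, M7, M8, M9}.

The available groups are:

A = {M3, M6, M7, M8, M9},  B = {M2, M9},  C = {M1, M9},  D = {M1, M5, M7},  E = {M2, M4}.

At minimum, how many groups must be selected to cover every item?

3

Take {A, D, E}. Their union is {M1, M2, M3, M4, M5, M6, M7, M8, M9}, which is all 9 items.
Only A contains M3, so A is forced; the remaining 4 items need at least 2 more groups (each remaining group adds at most 2) — so at least 3 groups are needed, and 3 is optimal.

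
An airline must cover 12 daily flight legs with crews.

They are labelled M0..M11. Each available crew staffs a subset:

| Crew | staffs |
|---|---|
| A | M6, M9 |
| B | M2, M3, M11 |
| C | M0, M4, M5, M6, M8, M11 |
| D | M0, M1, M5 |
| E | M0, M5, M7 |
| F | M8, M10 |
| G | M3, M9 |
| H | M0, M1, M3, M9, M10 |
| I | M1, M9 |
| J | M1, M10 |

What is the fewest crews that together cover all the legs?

4

Take {B, C, E, H}. Their union is {M0, M1, M2, M3, M4, M5, M6, M7, M8, M9, M10, M11}, which is all 12 legs.
Only E contains M7, so E is forced; the remaining 9 legs need at least 3 more crews (each remaining crew adds at most 4) — so at least 4 crews are needed, and 4 is optimal.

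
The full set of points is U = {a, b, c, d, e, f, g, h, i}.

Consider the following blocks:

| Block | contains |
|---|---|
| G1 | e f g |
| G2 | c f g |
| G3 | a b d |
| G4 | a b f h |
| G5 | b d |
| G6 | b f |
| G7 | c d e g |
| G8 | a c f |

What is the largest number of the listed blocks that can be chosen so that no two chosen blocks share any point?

G1, G5 are pairwise disjoint (G1={e,f,g}; G5={b,d}).
Every remaining block overlaps one of these, and no 3 of the listed blocks are pairwise disjoint, so 2 is the maximum.

2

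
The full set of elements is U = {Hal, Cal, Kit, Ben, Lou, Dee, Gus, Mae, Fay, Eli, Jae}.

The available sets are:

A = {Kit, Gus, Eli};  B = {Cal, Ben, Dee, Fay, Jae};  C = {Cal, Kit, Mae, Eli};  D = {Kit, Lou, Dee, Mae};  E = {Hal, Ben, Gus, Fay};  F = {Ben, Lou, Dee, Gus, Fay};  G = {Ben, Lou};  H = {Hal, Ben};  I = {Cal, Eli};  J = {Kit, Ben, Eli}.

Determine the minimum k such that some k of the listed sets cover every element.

B and D and E and I together: B ∪ D ∪ E ∪ I = {Hal, Cal, Kit, Ben, Lou, Dee, Gus, Mae, Fay, Eli, Jae} — every element is covered.
No 3 of the 10 sets cover everything (all 120 combinations miss at least one element), so 4 is optimal.

4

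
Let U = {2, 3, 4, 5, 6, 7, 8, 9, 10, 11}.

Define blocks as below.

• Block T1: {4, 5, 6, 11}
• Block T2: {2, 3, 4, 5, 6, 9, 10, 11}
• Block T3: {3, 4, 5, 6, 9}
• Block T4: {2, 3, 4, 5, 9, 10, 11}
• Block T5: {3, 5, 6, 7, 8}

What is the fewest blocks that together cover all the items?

T4 and T5 together: T4 ∪ T5 = {2, 3, 4, 5, 6, 7, 8, 9, 10, 11} — every item is covered.
No single block has all 10 items (the largest, T2, has 8), so 2 is optimal.

2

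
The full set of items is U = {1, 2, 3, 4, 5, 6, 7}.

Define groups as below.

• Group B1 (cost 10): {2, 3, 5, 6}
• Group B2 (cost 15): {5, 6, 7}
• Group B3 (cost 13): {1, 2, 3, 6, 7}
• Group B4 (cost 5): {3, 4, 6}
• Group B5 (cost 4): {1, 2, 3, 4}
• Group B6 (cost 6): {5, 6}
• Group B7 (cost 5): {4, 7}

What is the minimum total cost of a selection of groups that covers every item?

B5, B6, B7 together cover every item (B5 ∪ B6 ∪ B7 = {1, 2, 3, 4, 5, 6, 7}); total cost 4 + 6 + 5 = 15.
No covering selection has total cost below 15.

15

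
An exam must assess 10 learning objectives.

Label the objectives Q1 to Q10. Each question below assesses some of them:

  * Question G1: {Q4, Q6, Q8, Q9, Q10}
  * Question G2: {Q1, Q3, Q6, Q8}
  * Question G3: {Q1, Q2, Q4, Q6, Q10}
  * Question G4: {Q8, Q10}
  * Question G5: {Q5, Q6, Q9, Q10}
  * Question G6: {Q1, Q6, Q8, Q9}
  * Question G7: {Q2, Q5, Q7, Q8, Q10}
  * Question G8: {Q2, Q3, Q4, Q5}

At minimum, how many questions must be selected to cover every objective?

G1 and G2 and G7 together: G1 ∪ G2 ∪ G7 = {Q1, Q2, Q3, Q4, Q5, Q6, Q7, Q8, Q9, Q10} — every objective is covered.
Only G7 contains Q7, so G7 is forced; the remaining 5 objectives need at least 2 more questions (each remaining question adds at most 3) — so at least 3 questions are needed, and 3 is optimal.

3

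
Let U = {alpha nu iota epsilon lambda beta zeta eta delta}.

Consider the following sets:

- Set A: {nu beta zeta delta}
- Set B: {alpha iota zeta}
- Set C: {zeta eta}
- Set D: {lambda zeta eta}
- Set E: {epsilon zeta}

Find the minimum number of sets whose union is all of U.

A and B and D and E together: A ∪ B ∪ D ∪ E = {alpha, nu, iota, epsilon, lambda, beta, zeta, eta, delta} — every point is covered.
Only A contains nu, so A is forced; the remaining 5 points need at least 3 more sets (each remaining set adds at most 2) — so at least 4 sets are needed, and 4 is optimal.

4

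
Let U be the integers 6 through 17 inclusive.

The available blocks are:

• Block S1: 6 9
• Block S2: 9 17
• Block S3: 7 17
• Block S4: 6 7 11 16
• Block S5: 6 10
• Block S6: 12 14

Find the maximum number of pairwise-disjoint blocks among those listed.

S1, S3, S6 are pairwise disjoint (S1={6,9}; S3={7,17}; S6={12,14}).
Every remaining block overlaps one of these, and no 4 of the listed blocks are pairwise disjoint, so 3 is the maximum.

3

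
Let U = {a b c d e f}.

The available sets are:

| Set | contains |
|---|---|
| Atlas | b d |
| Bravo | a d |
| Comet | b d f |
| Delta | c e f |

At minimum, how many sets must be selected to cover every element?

3

Take {Atlas, Bravo, Delta}. Their union is {a, b, c, d, e, f}, which is all 6 elements.
Only Bravo contains a, so Bravo is forced; the remaining 4 elements need at least 2 more sets (each remaining set adds at most 3) — so at least 3 sets are needed, and 3 is optimal.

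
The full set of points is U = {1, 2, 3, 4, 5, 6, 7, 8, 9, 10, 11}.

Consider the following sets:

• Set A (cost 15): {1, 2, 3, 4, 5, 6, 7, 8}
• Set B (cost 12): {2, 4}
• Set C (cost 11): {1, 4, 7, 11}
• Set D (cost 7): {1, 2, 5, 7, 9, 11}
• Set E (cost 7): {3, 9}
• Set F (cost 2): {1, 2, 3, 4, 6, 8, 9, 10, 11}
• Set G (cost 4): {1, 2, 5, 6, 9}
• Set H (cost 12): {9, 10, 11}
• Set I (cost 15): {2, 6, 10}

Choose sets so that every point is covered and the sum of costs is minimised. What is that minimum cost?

9

D, F together cover every point (D ∪ F = {1, 2, 3, 4, 5, 6, 7, 8, 9, 10, 11}); total cost 7 + 2 = 9.
No covering selection has total cost below 9.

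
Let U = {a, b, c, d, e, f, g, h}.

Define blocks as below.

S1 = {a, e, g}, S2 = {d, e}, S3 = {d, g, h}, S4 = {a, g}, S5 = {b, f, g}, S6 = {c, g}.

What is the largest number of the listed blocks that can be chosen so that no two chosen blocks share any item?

2

S2, S4 are pairwise disjoint (S2={d,e}; S4={a,g}).
Every remaining block overlaps one of these, and no 3 of the listed blocks are pairwise disjoint, so 2 is the maximum.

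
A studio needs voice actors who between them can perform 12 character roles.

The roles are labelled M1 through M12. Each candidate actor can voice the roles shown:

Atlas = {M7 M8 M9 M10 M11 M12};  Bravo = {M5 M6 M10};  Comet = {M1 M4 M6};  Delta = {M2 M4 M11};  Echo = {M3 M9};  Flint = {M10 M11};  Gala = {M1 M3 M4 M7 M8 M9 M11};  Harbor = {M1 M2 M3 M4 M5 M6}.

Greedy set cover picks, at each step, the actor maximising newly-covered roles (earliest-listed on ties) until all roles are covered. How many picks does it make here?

4

Greedy: pick Gala (covers 7 new) → pick Bravo (covers 3 new) → pick Atlas (covers 1 new) → pick Delta (covers 1 new). Total picks: 4.
(The true minimum cover uses only 2 actors, so greedy is not optimal here.)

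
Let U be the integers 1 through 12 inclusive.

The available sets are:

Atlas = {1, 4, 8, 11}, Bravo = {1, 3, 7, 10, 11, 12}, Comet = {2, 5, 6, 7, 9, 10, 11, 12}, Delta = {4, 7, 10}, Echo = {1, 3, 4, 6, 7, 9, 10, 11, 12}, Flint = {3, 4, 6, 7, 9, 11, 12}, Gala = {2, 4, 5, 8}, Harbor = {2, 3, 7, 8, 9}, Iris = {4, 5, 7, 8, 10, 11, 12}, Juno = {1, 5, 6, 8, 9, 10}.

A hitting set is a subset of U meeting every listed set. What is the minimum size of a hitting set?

Take H = {7, 8}. Each listed set contains at least one of these, so H is a hitting set of size 2.
The sets Bravo, Gala are pairwise disjoint, so any hitting set needs a separate element for each — at least 2. Hence 2 is optimal.

2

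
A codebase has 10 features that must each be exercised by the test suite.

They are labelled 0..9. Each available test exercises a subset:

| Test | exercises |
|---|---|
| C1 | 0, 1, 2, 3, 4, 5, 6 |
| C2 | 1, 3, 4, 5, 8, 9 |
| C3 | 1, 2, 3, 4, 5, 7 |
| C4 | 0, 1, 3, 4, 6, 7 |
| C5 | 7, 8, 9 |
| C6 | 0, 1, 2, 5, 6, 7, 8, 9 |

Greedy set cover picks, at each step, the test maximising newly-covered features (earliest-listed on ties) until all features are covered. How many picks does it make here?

Greedy: pick C6 (covers 8 new) → pick C1 (covers 2 new). Total picks: 2.

2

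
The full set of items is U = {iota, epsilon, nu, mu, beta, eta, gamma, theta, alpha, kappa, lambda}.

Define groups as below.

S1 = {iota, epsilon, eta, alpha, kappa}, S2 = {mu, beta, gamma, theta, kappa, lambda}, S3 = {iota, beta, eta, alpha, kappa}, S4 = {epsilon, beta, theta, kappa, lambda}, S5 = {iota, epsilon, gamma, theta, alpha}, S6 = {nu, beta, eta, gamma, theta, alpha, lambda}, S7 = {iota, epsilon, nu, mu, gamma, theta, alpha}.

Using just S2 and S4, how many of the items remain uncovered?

4

Union of S2, S4 = {epsilon, mu, beta, gamma, theta, kappa, lambda}.
Not covered: iota, nu, eta, alpha — 4 items.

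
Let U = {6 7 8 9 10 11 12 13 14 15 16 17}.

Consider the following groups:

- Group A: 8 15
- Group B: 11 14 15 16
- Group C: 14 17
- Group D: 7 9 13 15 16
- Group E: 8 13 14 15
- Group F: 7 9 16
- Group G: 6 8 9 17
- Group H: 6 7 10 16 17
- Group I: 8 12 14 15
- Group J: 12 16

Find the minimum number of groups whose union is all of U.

Take {B, D, H, I}. Their union is {6, 7, 8, 9, 10, 11, 12, 13, 14, 15, 16, 17}, which is all 12 elements.
No 3 of the 10 groups cover everything (all 120 combinations miss at least one element), so 4 is optimal.

4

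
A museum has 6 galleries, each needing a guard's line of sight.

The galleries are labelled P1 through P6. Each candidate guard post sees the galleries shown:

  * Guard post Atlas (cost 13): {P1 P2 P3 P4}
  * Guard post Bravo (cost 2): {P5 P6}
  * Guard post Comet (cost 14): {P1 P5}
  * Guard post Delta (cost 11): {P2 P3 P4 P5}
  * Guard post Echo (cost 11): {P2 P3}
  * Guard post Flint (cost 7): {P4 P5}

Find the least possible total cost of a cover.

15

Atlas, Bravo together cover every gallery (Atlas ∪ Bravo = {P1, P2, P3, P4, P5, P6}); total cost 13 + 2 = 15.
No covering selection has total cost below 15.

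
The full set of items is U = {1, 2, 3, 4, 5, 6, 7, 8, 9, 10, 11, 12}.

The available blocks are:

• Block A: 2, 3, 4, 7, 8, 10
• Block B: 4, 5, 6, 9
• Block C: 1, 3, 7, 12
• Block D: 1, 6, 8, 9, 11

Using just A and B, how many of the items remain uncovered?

Union of A, B = {2, 3, 4, 5, 6, 7, 8, 9, 10}.
Not covered: 1, 11, 12 — 3 items.

3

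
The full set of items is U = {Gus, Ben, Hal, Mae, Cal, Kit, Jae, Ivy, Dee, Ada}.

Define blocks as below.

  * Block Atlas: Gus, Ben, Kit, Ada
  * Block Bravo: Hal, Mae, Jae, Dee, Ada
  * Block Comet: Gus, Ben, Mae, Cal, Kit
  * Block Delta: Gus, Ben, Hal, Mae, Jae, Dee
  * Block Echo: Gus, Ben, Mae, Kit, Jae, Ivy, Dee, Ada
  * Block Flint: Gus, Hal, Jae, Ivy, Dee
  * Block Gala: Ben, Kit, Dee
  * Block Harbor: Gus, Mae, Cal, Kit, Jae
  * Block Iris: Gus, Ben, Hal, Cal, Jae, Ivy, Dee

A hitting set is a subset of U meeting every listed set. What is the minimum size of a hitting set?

2

H = {Ben, Jae} meets every block (each contains at least one member of H), and |H| = 2.
No single item lies in every block, so at least 2 are needed and 2 is optimal.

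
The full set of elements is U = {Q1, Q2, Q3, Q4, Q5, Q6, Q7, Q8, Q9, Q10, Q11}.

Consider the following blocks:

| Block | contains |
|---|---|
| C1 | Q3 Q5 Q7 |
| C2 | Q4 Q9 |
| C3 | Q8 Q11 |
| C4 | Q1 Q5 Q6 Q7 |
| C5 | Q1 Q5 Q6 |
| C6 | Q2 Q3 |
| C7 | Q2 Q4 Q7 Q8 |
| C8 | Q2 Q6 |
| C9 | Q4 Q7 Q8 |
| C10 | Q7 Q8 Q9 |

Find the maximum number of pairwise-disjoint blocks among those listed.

4

C2, C3, C5, C6 are pairwise disjoint (C2={Q4,Q9}; C3={Q8,Q11}; C5={Q1,Q5,Q6}; C6={Q2,Q3}).
Every remaining block overlaps one of these, and no 5 of the listed blocks are pairwise disjoint, so 4 is the maximum.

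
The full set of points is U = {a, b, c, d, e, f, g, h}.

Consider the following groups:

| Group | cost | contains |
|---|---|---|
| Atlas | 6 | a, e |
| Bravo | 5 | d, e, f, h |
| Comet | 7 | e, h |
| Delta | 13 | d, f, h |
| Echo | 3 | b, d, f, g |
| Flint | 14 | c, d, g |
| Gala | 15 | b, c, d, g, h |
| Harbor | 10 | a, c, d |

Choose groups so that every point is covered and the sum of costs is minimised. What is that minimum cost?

18

Bravo, Echo, Harbor together cover every point (Bravo ∪ Echo ∪ Harbor = {a, b, c, d, e, f, g, h}); total cost 5 + 3 + 10 = 18.
No covering selection has total cost below 18.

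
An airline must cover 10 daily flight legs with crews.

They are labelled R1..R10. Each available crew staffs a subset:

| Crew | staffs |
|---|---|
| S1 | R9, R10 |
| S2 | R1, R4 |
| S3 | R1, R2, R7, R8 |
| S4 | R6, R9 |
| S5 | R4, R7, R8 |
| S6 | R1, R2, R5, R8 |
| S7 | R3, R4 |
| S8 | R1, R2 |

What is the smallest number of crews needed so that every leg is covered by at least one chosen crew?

Take {S1, S4, S5, S6, S7}. Their union is {R1, R2, R3, R4, R5, R6, R7, R8, R9, R10}, which is all 10 legs.
No 4 of the 8 crews cover everything (all 70 combinations miss at least one leg), so 5 is optimal.

5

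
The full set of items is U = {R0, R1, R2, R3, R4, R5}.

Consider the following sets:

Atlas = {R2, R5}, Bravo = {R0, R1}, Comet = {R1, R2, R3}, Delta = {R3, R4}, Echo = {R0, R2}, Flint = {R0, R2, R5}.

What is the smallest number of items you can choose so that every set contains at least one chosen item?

The 3 items {R1, R2, R4} hit every set.
The sets Atlas, Bravo, Delta are pairwise disjoint, so any hitting set needs a separate item for each — at least 3. Hence 3 is optimal.

3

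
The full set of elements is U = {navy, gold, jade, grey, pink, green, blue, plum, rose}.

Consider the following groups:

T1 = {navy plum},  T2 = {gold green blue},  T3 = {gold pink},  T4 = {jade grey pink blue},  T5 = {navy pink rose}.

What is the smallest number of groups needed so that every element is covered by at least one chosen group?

Take {T1, T2, T4, T5}. Their union is {navy, gold, jade, grey, pink, green, blue, plum, rose}, which is all 9 elements.
Only T4 contains jade, so T4 is forced; the remaining 5 elements need at least 3 more groups (each remaining group adds at most 2) — so at least 4 groups are needed, and 4 is optimal.

4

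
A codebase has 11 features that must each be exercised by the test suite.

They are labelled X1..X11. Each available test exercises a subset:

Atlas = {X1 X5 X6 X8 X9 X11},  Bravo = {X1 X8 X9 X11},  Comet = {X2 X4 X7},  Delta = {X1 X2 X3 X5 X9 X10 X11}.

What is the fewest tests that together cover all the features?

3

Atlas and Comet and Delta together: Atlas ∪ Comet ∪ Delta = {X1, X2, X3, X4, X5, X6, X7, X8, X9, X10, X11} — every feature is covered.
Only Delta contains X3, so Delta is forced; the remaining 4 features need at least 2 more tests (each remaining test adds at most 2) — so at least 3 tests are needed, and 3 is optimal.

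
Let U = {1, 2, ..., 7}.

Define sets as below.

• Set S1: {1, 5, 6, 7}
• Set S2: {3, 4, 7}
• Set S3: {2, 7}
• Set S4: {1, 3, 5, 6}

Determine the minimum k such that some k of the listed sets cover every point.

3

S1, S2, and S3 cover everything between them: the union {1, 2, 3, 4, 5, 6, 7} is all of U.
Only S3 contains 2, so S3 is forced; the remaining 5 points need at least 2 more sets (each remaining set adds at most 4) — so at least 3 sets are needed, and 3 is optimal.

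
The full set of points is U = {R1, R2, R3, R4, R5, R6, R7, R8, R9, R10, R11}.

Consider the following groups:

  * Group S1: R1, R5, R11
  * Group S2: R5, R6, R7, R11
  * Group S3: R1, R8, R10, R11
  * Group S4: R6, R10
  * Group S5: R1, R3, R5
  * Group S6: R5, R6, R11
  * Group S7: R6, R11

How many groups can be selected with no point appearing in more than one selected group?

2

S5, S7 are pairwise disjoint (S5={R1,R3,R5}; S7={R6,R11}).
Every remaining group overlaps one of these, and no 3 of the listed groups are pairwise disjoint, so 2 is the maximum.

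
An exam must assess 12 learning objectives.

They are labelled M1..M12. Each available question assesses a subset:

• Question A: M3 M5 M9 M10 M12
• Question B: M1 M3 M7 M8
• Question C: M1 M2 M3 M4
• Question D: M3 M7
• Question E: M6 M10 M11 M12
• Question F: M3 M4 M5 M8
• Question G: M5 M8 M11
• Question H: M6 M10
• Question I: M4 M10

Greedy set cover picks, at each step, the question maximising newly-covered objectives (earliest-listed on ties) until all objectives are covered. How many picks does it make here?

4

Greedy: pick A (covers 5 new) → pick B (covers 3 new) → pick C (covers 2 new) → pick E (covers 2 new). Total picks: 4.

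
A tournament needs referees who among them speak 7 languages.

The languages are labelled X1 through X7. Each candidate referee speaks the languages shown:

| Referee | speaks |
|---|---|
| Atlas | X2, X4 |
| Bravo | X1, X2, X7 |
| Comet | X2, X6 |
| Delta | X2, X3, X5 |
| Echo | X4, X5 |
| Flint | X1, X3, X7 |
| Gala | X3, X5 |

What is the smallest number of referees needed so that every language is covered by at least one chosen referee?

3

Take {Comet, Echo, Flint}. Their union is {X1, X2, X3, X4, X5, X6, X7}, which is all 7 languages.
Each referee has at most 3 languages, and 2·3 = 6 < 7 — so at least 3 referees are needed, and 3 is optimal.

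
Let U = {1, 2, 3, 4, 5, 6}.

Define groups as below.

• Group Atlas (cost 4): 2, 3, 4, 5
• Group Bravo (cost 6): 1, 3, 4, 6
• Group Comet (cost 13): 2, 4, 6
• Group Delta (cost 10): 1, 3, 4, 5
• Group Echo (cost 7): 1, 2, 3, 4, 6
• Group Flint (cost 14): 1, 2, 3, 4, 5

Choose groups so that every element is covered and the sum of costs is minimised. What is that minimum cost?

10

Atlas, Bravo together cover every element (Atlas ∪ Bravo = {1, 2, 3, 4, 5, 6}); total cost 4 + 6 = 10.
No covering selection has total cost below 10.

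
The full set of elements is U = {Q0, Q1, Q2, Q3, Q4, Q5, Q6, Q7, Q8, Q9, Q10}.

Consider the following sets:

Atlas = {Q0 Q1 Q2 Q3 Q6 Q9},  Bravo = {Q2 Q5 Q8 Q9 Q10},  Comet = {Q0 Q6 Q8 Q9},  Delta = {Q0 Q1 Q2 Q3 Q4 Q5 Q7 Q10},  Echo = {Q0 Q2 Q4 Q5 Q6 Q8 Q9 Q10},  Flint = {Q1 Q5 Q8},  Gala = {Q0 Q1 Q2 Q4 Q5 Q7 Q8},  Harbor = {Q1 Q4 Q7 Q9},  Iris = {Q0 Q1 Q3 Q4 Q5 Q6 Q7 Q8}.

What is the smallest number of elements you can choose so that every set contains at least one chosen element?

2

The 2 elements {Q1, Q8} hit every set.
No single element lies in every set, so at least 2 are needed and 2 is optimal.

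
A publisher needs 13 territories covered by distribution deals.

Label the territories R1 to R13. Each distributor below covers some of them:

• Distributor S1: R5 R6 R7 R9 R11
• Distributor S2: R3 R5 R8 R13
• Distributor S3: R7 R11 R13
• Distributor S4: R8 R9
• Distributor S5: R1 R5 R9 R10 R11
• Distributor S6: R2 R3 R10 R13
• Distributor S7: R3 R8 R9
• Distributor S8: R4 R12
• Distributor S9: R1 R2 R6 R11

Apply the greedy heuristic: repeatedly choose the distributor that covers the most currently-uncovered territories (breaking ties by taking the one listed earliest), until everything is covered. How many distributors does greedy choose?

Greedy: pick S1 (covers 5 new) → pick S6 (covers 4 new) → pick S8 (covers 2 new) → pick S2 (covers 1 new) → pick S5 (covers 1 new). Total picks: 5.

5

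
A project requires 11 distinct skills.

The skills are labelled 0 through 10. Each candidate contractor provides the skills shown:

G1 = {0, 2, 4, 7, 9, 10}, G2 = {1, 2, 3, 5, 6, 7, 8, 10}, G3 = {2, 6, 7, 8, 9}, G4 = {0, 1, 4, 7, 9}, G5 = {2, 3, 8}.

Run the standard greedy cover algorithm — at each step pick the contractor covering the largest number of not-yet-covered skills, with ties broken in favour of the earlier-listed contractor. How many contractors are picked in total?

Greedy: pick G2 (covers 8 new) → pick G1 (covers 3 new). Total picks: 2.

2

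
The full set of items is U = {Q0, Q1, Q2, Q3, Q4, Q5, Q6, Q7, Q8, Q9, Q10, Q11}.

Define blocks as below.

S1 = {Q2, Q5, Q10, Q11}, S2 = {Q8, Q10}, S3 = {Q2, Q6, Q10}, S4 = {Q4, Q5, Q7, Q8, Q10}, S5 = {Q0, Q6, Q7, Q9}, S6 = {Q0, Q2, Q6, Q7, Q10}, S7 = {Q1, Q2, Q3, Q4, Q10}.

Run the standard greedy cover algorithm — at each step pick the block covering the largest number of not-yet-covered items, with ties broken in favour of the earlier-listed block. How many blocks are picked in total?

4

Greedy: pick S4 (covers 5 new) → pick S5 (covers 3 new) → pick S7 (covers 3 new) → pick S1 (covers 1 new). Total picks: 4.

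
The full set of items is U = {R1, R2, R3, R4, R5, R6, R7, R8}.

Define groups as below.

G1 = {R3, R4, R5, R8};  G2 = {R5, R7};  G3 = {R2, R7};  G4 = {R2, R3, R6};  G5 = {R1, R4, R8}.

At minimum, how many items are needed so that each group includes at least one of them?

3

H = {R3, R7, R8} meets every group (each contains at least one member of H), and |H| = 3.
The groups G2, G4, G5 are pairwise disjoint, so any hitting set needs a separate item for each — at least 3. Hence 3 is optimal.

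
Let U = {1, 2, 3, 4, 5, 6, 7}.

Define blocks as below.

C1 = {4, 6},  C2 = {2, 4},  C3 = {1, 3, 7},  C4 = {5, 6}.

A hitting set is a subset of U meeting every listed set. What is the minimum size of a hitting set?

3

The 3 points {1, 2, 6} hit every block.
The blocks C2, C3, C4 are pairwise disjoint, so any hitting set needs a separate point for each — at least 3. Hence 3 is optimal.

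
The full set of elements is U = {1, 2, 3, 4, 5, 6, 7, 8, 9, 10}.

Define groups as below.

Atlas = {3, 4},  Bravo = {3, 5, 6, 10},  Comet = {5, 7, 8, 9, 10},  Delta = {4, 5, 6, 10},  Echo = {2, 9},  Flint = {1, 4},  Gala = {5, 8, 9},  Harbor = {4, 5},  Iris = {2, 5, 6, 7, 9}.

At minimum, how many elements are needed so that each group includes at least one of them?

H = {2, 4, 5} meets every group (each contains at least one member of H), and |H| = 3.
The groups Bravo, Echo, Flint are pairwise disjoint, so any hitting set needs a separate element for each — at least 3. Hence 3 is optimal.

3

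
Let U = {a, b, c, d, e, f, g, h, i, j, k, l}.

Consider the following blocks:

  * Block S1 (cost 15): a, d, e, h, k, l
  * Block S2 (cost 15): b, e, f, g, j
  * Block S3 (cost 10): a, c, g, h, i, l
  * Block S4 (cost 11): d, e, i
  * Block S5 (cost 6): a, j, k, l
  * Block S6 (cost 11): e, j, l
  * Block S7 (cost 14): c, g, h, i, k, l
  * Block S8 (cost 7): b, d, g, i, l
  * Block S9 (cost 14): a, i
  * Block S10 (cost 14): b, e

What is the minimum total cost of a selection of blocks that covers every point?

S2, S3, S5, S8 together cover every point (S2 ∪ S3 ∪ S5 ∪ S8 = {a, b, c, d, e, f, g, h, i, j, k, l}); total cost 15 + 10 + 6 + 7 = 38.
No covering selection has total cost below 38.

38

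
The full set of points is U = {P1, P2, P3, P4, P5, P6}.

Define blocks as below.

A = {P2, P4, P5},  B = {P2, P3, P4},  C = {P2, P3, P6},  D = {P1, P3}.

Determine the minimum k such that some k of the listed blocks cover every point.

3

Take {A, C, D}. Their union is {P1, P2, P3, P4, P5, P6}, which is all 6 points.
Only D contains P1, so D is forced; the remaining 4 points need at least 2 more blocks (each remaining block adds at most 3) — so at least 3 blocks are needed, and 3 is optimal.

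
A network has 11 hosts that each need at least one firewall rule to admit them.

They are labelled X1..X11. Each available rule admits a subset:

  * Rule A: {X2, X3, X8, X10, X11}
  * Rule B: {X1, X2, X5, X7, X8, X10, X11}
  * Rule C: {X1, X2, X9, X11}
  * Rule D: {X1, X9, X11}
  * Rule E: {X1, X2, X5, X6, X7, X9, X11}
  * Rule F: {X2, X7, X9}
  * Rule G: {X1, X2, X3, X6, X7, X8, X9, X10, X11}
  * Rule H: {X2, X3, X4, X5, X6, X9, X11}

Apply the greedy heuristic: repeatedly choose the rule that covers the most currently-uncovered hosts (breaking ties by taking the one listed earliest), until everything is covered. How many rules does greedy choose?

2

Greedy: pick G (covers 9 new) → pick H (covers 2 new). Total picks: 2.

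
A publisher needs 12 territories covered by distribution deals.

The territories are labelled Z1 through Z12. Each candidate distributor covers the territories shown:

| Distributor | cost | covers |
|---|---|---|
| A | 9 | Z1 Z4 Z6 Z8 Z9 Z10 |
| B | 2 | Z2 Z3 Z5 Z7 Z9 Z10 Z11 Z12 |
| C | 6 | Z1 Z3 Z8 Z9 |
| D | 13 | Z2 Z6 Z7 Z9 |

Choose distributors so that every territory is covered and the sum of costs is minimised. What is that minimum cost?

11

A, B together cover every territory (A ∪ B = {Z1, Z2, Z3, Z4, Z5, Z6, Z7, Z8, Z9, Z10, Z11, Z12}); total cost 9 + 2 = 11.
No covering selection has total cost below 11.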